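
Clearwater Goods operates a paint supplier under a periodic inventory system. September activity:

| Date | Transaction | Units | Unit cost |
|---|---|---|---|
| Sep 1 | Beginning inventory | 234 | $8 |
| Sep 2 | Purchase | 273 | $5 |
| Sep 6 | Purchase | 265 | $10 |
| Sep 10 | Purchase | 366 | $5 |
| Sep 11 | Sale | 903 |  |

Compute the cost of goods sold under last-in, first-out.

Sep 11, 903 sold [LIFO — newest first]: 366 @ $5 + 265 @ $10 + 272 @ $5 = $5,840
Ending inventory: 234 @ $8 + 1 @ $5 = $1,877

COGS = $5,840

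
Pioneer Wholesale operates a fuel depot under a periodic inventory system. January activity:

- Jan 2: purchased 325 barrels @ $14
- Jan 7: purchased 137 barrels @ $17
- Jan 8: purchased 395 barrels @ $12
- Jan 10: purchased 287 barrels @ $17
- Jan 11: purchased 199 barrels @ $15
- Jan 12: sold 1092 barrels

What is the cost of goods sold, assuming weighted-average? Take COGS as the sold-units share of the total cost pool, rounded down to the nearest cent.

COGS = $15,841.72

Jan 12, sell 1092: 1092/1343 × $19,483.00 → $15,841.72
Ending inventory (cost pool remaining) = $3,641.28
Check: goods available $19,483.00 = COGS $15,841.72 + ending $3,641.28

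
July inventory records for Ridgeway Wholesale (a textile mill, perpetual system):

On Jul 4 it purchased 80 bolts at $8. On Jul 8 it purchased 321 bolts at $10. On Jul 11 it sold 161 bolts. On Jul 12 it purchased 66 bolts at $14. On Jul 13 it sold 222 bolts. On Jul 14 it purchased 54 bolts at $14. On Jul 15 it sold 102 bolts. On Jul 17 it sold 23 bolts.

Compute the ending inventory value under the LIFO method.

Jul 11, 161 sold [LIFO — newest first]: 161 @ $10 = $1,610
Jul 13, 222 sold [LIFO — newest first]: 66 @ $14 + 156 @ $10 = $2,484
Jul 15, 102 sold [LIFO — newest first]: 54 @ $14 + 4 @ $10 + 44 @ $8 = $1,148
Jul 17, 23 sold [LIFO — newest first]: 23 @ $8 = $184
Total COGS = $1,610 + $2,484 + $1,148 + $184 = $5,426
Ending inventory: 13 @ $8 = $104

Ending inventory = $104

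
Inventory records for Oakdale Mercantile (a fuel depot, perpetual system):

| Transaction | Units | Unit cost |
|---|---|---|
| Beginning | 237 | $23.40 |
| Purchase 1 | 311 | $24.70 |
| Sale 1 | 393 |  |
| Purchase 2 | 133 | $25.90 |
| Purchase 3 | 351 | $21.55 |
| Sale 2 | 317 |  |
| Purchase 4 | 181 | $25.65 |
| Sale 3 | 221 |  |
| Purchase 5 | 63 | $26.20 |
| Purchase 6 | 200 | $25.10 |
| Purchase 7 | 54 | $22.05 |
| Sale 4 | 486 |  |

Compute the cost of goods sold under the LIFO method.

Sale 1 (393) [LIFO — newest first]: 311 @ $24.70 + 82 @ $23.40 = $9,600.50
Sale 2 (317) [LIFO — newest first]: 317 @ $21.55 = $6,831.35
Sale 3 (221) [LIFO — newest first]: 181 @ $25.65 + 34 @ $21.55 + 6 @ $25.90 = $5,530.75
Sale 4 (486) [LIFO — newest first]: 54 @ $22.05 + 200 @ $25.10 + 63 @ $26.20 + 127 @ $25.90 + 42 @ $23.40 = $12,133.40
Total COGS = $9,600.50 + $6,831.35 + $5,530.75 + $12,133.40 = $34,096.00
Ending inventory: 113 @ $23.40 = $2,644.20
Check: goods available $36,740.20 = COGS $34,096.00 + ending $2,644.20

COGS = $34,096.00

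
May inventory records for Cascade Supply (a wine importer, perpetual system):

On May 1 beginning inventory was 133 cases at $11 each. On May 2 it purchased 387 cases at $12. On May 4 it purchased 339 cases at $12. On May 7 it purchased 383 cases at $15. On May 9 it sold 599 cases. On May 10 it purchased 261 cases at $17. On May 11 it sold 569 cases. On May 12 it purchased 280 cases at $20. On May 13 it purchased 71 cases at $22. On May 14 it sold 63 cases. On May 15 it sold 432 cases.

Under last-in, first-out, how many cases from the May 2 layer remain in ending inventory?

May 9, 599 sold [LIFO — newest first]: 383 @ $15 + 216 @ $12 = $8,337
May 11, 569 sold [LIFO — newest first]: 261 @ $17 + 123 @ $12 + 185 @ $12 = $8,133
May 14, 63 sold [LIFO — newest first]: 63 @ $22 = $1,386
May 15, 432 sold [LIFO — newest first]: 8 @ $22 + 280 @ $20 + 144 @ $12 = $7,504
Total COGS = $8,337 + $8,133 + $1,386 + $7,504 = $25,360
Ending inventory: 133 @ $11 + 58 @ $12 = $2,159
Check: goods available $27,519 = COGS $25,360 + ending $2,159

58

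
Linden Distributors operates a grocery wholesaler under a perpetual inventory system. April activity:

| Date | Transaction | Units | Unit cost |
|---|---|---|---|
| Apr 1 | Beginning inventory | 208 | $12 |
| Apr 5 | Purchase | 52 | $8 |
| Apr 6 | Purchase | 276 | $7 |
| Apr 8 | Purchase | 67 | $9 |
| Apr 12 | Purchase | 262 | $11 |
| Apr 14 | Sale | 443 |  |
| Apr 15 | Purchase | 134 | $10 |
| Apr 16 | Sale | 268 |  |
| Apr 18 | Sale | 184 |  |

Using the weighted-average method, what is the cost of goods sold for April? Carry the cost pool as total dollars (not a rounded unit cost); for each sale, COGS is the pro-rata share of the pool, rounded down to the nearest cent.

COGS = $8,658.28

After Apr 1: 208 on hand, pool $2,496.00 (≈ $12.0000 each)
After Apr 5: 260 on hand, pool $2,912.00 (≈ $11.2000 each)
After Apr 6: 536 on hand, pool $4,844.00 (≈ $9.0373 each)
After Apr 8: 603 on hand, pool $5,447.00 (≈ $9.0332 each)
After Apr 12: 865 on hand, pool $8,329.00 (≈ $9.6289 each)
Apr 14, sell 443: 443/865 × $8,329.00 → $4,265.60
After Apr 15: 556 on hand, pool $5,403.40 (≈ $9.7183 each)
Apr 16, sell 268: 268/556 × $5,403.40 → $2,604.51
Apr 18, sell 184: 184/288 × $2,798.89 → $1,788.17
Total COGS = $4,265.60 + $2,604.51 + $1,788.17 = $8,658.28
Ending inventory (cost pool remaining) = $1,010.72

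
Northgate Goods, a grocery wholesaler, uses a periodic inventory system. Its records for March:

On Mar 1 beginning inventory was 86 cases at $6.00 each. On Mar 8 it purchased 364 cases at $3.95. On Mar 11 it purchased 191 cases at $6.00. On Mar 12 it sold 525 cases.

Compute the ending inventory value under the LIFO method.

Ending inventory = $634.50

Mar 12, 525 sold [LIFO — newest first]: 191 @ $6.00 + 334 @ $3.95 = $2,465.30
Ending inventory: 86 @ $6.00 + 30 @ $3.95 = $634.50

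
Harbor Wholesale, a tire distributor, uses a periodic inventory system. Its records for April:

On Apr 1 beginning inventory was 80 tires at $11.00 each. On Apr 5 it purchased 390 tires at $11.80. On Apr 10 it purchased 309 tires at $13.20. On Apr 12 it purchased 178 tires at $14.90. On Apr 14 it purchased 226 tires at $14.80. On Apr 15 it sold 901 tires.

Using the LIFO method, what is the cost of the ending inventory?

Ending inventory = $3,263.60

Apr 15, 901 sold [LIFO — newest first]: 226 @ $14.80 + 178 @ $14.90 + 309 @ $13.20 + 188 @ $11.80 = $12,294.20
Ending inventory: 80 @ $11.00 + 202 @ $11.80 = $3,263.60
Check: goods available $15,557.80 = COGS $12,294.20 + ending $3,263.60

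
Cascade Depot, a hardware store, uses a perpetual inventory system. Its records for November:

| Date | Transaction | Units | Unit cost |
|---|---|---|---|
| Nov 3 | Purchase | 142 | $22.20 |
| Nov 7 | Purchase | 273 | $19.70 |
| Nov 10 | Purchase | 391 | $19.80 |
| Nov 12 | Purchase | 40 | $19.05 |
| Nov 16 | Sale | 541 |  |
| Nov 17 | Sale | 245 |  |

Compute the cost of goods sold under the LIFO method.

Nov 16, 541 sold [LIFO — newest first]: 40 @ $19.05 + 391 @ $19.80 + 110 @ $19.70 = $10,670.80
Nov 17, 245 sold [LIFO — newest first]: 163 @ $19.70 + 82 @ $22.20 = $5,031.50
Total COGS = $10,670.80 + $5,031.50 = $15,702.30
Ending inventory: 60 @ $22.20 = $1,332.00

COGS = $15,702.30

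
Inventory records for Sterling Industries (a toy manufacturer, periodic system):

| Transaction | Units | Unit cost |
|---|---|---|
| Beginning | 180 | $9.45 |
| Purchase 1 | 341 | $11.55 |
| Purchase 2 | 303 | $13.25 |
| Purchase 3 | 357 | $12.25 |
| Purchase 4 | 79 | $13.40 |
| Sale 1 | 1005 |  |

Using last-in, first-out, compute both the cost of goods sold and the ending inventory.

Sale 1 (1005) [LIFO — newest first]: 79 @ $13.40 + 357 @ $12.25 + 303 @ $13.25 + 266 @ $11.55 = $12,518.90
Ending inventory: 180 @ $9.45 + 75 @ $11.55 = $2,567.25

COGS = $12,518.90; ending inventory = $2,567.25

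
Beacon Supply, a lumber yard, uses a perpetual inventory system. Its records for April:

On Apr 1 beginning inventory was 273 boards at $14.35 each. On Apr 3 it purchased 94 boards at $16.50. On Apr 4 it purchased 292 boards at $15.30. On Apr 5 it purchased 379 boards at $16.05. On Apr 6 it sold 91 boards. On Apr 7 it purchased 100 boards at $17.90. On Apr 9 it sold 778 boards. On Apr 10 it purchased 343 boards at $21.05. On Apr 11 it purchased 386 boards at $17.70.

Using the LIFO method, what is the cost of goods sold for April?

Apr 6, 91 sold [LIFO — newest first]: 91 @ $16.05 = $1,460.55
Apr 9, 778 sold [LIFO — newest first]: 100 @ $17.90 + 288 @ $16.05 + 292 @ $15.30 + 94 @ $16.50 + 4 @ $14.35 = $12,488.40
Total COGS = $1,460.55 + $12,488.40 = $13,948.95
Ending inventory: 269 @ $14.35 + 343 @ $21.05 + 386 @ $17.70 = $17,912.50

COGS = $13,948.95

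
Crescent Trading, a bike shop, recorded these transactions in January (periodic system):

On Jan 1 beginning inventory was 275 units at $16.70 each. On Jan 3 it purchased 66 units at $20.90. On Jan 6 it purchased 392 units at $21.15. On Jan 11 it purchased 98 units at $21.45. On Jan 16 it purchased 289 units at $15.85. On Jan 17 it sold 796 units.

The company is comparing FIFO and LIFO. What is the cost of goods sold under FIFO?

FIFO COGS: 275 @ $16.70 + 66 @ $20.90 + 392 @ $21.15 + 63 @ $21.45 = $15,614.05
LIFO COGS: 289 @ $15.85 + 98 @ $21.45 + 392 @ $21.15 + 17 @ $20.90 = $15,328.85

COGS = $15,614.05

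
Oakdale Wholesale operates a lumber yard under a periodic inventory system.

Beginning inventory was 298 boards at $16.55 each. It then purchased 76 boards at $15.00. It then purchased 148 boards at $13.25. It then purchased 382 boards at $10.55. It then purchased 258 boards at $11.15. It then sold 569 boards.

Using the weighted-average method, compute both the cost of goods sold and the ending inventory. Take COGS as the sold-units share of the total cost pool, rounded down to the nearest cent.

COGS = $7,315.56; ending inventory = $7,624.14

Sale 1, sell 569: 569/1162 × $14,939.70 → $7,315.56
Ending inventory (cost pool remaining) = $7,624.14
Check: goods available $14,939.70 = COGS $7,315.56 + ending $7,624.14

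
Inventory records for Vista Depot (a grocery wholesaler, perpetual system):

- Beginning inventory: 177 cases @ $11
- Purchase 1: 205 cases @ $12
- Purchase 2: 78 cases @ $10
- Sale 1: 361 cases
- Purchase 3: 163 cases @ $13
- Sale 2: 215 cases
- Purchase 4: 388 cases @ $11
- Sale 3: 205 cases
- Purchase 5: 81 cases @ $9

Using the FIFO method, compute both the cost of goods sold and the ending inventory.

COGS = $9,044; ending inventory = $3,259

Sale 1 (361) [FIFO — oldest first]: 177 @ $11 + 184 @ $12 = $4,155
Sale 2 (215) [FIFO — oldest first]: 21 @ $12 + 78 @ $10 + 116 @ $13 = $2,540
Sale 3 (205) [FIFO — oldest first]: 47 @ $13 + 158 @ $11 = $2,349
Total COGS = $4,155 + $2,540 + $2,349 = $9,044
Ending inventory: 230 @ $11 + 81 @ $9 = $3,259
Check: goods available $12,303 = COGS $9,044 + ending $3,259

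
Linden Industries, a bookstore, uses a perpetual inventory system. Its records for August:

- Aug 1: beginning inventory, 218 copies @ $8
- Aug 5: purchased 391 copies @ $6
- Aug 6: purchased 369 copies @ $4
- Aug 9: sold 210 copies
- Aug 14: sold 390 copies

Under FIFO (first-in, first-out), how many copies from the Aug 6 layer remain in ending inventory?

369

Aug 9, 210 sold [FIFO — oldest first]: 210 @ $8 = $1,680
Aug 14, 390 sold [FIFO — oldest first]: 8 @ $8 + 382 @ $6 = $2,356
Total COGS = $1,680 + $2,356 = $4,036
Ending inventory: 9 @ $6 + 369 @ $4 = $1,530
Check: goods available $5,566 = COGS $4,036 + ending $1,530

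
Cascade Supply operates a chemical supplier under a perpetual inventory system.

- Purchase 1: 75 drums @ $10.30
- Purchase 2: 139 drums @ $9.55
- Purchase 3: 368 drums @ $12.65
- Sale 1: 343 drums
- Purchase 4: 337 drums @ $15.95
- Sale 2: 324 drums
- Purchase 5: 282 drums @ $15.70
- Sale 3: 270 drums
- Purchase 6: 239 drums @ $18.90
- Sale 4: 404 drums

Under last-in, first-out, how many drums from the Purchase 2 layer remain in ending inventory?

Sale 1 (343) [LIFO — newest first]: 343 @ $12.65 = $4,338.95
Sale 2 (324) [LIFO — newest first]: 324 @ $15.95 = $5,167.80
Sale 3 (270) [LIFO — newest first]: 270 @ $15.70 = $4,239.00
Sale 4 (404) [LIFO — newest first]: 239 @ $18.90 + 12 @ $15.70 + 13 @ $15.95 + 25 @ $12.65 + 115 @ $9.55 = $6,327.35
Total COGS = $4,338.95 + $5,167.80 + $4,239.00 + $6,327.35 = $20,073.10
Ending inventory: 75 @ $10.30 + 24 @ $9.55 = $1,001.70
Check: goods available $21,074.80 = COGS $20,073.10 + ending $1,001.70

24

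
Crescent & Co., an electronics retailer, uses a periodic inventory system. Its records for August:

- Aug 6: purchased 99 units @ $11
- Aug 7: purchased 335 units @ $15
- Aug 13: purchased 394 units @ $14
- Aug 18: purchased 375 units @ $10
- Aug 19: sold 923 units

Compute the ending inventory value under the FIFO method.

Aug 19, 923 sold [FIFO — oldest first]: 99 @ $11 + 335 @ $15 + 394 @ $14 + 95 @ $10 = $12,580
Ending inventory: 280 @ $10 = $2,800
Check: goods available $15,380 = COGS $12,580 + ending $2,800

Ending inventory = $2,800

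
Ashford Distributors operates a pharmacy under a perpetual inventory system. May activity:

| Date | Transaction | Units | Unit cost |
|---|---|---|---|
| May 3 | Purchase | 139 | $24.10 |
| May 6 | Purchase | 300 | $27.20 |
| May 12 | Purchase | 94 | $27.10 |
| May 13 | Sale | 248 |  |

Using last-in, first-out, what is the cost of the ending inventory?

May 13, 248 sold [LIFO — newest first]: 94 @ $27.10 + 154 @ $27.20 = $6,736.20
Ending inventory: 139 @ $24.10 + 146 @ $27.20 = $7,321.10

Ending inventory = $7,321.10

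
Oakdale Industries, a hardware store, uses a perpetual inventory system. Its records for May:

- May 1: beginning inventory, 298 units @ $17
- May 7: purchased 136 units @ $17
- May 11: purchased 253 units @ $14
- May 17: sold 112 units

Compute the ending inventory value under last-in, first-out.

Ending inventory = $9,352

May 17, 112 sold [LIFO — newest first]: 112 @ $14 = $1,568
Ending inventory: 298 @ $17 + 136 @ $17 + 141 @ $14 = $9,352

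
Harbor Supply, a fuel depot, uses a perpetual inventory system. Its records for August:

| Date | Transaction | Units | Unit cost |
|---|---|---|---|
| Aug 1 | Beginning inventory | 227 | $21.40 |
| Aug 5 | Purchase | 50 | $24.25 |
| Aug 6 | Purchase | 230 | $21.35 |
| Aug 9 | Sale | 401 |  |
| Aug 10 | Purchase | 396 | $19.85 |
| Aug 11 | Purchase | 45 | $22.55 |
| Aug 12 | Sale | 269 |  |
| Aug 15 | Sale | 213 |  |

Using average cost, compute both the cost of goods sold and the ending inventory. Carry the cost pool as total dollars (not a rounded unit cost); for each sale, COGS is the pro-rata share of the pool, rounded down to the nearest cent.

COGS = $18,528.68; ending inventory = $1,327.47

After Aug 1: 227 on hand, pool $4,857.80 (≈ $21.4000 each)
After Aug 5: 277 on hand, pool $6,070.30 (≈ $21.9144 each)
After Aug 6: 507 on hand, pool $10,980.80 (≈ $21.6584 each)
Aug 9, sell 401: 401/507 × $10,980.80 → $8,685.01
After Aug 10: 502 on hand, pool $10,156.39 (≈ $20.2319 each)
After Aug 11: 547 on hand, pool $11,171.14 (≈ $20.4226 each)
Aug 12, sell 269: 269/547 × $11,171.14 → $5,493.66
Aug 15, sell 213: 213/278 × $5,677.48 → $4,350.01
Total COGS = $8,685.01 + $5,493.66 + $4,350.01 = $18,528.68
Ending inventory (cost pool remaining) = $1,327.47
Check: goods available $19,856.15 = COGS $18,528.68 + ending $1,327.47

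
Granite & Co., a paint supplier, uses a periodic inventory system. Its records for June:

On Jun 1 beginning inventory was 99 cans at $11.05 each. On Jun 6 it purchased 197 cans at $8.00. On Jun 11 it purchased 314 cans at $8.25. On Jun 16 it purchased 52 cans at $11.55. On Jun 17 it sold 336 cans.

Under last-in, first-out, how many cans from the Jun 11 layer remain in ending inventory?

Jun 17, 336 sold [LIFO — newest first]: 52 @ $11.55 + 284 @ $8.25 = $2,943.60
Ending inventory: 99 @ $11.05 + 197 @ $8.00 + 30 @ $8.25 = $2,917.45

30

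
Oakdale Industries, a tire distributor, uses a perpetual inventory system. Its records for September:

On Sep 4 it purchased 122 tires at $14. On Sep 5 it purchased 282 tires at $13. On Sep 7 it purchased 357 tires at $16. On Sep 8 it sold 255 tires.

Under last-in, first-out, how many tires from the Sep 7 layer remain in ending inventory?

102

Sep 8, 255 sold [LIFO — newest first]: 255 @ $16 = $4,080
Ending inventory: 122 @ $14 + 282 @ $13 + 102 @ $16 = $7,006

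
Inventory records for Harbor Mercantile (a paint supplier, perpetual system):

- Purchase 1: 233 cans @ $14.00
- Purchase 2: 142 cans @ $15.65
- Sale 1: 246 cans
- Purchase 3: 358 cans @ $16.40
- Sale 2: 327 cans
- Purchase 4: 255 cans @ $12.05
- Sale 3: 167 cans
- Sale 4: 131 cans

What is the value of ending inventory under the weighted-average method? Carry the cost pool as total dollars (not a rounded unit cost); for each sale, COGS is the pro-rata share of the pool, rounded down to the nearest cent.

Ending inventory = $1,584.87

After Purchase 1: 233 on hand, pool $3,262.00 (≈ $14.0000 each)
After Purchase 2: 375 on hand, pool $5,484.30 (≈ $14.6248 each)
Sale 1, sell 246: 246/375 × $5,484.30 → $3,597.70
After Purchase 3: 487 on hand, pool $7,757.80 (≈ $15.9298 each)
Sale 2, sell 327: 327/487 × $7,757.80 → $5,209.03
After Purchase 4: 415 on hand, pool $5,621.52 (≈ $13.5458 each)
Sale 3, sell 167: 167/415 × $5,621.52 → $2,262.15
Sale 4, sell 131: 131/248 × $3,359.37 → $1,774.50
Total COGS = $3,597.70 + $5,209.03 + $2,262.15 + $1,774.50 = $12,843.38
Ending inventory (cost pool remaining) = $1,584.87
Check: goods available $14,428.25 = COGS $12,843.38 + ending $1,584.87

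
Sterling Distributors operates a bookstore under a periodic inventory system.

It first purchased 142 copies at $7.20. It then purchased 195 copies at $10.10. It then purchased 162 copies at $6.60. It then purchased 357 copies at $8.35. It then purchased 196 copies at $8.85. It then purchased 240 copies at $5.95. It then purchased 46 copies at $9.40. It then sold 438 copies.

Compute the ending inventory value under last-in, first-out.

Sale 1 (438) [LIFO — newest first]: 46 @ $9.40 + 240 @ $5.95 + 152 @ $8.85 = $3,205.60
Ending inventory: 142 @ $7.20 + 195 @ $10.10 + 162 @ $6.60 + 357 @ $8.35 + 44 @ $8.85 = $7,431.45
Check: goods available $10,637.05 = COGS $3,205.60 + ending $7,431.45

Ending inventory = $7,431.45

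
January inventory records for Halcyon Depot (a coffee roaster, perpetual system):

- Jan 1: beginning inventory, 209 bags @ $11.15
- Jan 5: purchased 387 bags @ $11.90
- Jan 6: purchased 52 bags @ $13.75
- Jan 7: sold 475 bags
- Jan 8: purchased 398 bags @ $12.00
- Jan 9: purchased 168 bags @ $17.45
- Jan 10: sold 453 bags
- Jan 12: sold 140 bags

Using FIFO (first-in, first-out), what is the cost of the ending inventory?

Ending inventory = $2,547.70

Jan 7, 475 sold [FIFO — oldest first]: 209 @ $11.15 + 266 @ $11.90 = $5,495.75
Jan 10, 453 sold [FIFO — oldest first]: 121 @ $11.90 + 52 @ $13.75 + 280 @ $12.00 = $5,514.90
Jan 12, 140 sold [FIFO — oldest first]: 118 @ $12.00 + 22 @ $17.45 = $1,799.90
Total COGS = $5,495.75 + $5,514.90 + $1,799.90 = $12,810.55
Ending inventory: 146 @ $17.45 = $2,547.70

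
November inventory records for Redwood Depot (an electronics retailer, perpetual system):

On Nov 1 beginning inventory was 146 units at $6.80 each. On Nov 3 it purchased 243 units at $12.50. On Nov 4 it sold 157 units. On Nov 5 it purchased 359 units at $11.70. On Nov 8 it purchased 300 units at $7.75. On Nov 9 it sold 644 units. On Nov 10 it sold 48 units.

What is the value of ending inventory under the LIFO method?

Nov 4, 157 sold [LIFO — newest first]: 157 @ $12.50 = $1,962.50
Nov 9, 644 sold [LIFO — newest first]: 300 @ $7.75 + 344 @ $11.70 = $6,349.80
Nov 10, 48 sold [LIFO — newest first]: 15 @ $11.70 + 33 @ $12.50 = $588.00
Total COGS = $1,962.50 + $6,349.80 + $588.00 = $8,900.30
Ending inventory: 146 @ $6.80 + 53 @ $12.50 = $1,655.30
Check: goods available $10,555.60 = COGS $8,900.30 + ending $1,655.30

Ending inventory = $1,655.30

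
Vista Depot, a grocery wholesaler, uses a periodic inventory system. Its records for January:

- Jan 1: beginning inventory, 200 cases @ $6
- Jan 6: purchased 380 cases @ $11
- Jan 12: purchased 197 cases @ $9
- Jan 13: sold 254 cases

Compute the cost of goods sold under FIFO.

Jan 13, 254 sold [FIFO — oldest first]: 200 @ $6 + 54 @ $11 = $1,794
Ending inventory: 326 @ $11 + 197 @ $9 = $5,359
Check: goods available $7,153 = COGS $1,794 + ending $5,359

COGS = $1,794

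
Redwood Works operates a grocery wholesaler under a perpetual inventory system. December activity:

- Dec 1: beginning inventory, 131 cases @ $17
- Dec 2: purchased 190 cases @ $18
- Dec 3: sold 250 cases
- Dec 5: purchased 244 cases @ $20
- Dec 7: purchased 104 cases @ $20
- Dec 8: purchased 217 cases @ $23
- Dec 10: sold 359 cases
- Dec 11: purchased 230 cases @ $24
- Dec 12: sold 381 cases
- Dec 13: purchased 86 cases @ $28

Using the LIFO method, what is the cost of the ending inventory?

Ending inventory = $4,715

Dec 3, 250 sold [LIFO — newest first]: 190 @ $18 + 60 @ $17 = $4,440
Dec 10, 359 sold [LIFO — newest first]: 217 @ $23 + 104 @ $20 + 38 @ $20 = $7,831
Dec 12, 381 sold [LIFO — newest first]: 230 @ $24 + 151 @ $20 = $8,540
Total COGS = $4,440 + $7,831 + $8,540 = $20,811
Ending inventory: 71 @ $17 + 55 @ $20 + 86 @ $28 = $4,715
Check: goods available $25,526 = COGS $20,811 + ending $4,715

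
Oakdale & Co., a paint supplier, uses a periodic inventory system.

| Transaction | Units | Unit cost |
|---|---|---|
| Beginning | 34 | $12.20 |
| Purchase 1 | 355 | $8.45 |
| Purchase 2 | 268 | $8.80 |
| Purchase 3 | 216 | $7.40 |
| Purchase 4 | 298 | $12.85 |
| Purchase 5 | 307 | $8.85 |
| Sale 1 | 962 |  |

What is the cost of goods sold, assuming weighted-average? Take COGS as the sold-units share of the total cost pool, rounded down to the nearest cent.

Sale 1, sell 962: 962/1478 × $13,917.60 → $9,058.68
Ending inventory (cost pool remaining) = $4,858.92
Check: goods available $13,917.60 = COGS $9,058.68 + ending $4,858.92

COGS = $9,058.68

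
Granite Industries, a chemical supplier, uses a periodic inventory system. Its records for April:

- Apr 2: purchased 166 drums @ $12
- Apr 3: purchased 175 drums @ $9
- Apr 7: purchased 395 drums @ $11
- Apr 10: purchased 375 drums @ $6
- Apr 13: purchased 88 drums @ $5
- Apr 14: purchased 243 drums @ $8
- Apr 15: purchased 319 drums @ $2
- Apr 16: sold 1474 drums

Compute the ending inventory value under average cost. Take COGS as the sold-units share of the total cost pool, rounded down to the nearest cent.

Apr 16, sell 1474: 1474/1761 × $13,184.00 → $11,035.32
Ending inventory (cost pool remaining) = $2,148.68
Check: goods available $13,184.00 = COGS $11,035.32 + ending $2,148.68

Ending inventory = $2,148.68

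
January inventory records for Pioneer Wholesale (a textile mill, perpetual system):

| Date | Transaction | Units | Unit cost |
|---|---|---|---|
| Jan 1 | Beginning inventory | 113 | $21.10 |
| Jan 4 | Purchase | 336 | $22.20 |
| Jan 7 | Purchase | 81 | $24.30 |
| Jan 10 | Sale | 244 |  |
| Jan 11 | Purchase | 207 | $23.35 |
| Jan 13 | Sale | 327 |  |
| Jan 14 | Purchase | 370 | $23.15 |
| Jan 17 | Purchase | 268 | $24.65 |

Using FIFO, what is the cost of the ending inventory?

Ending inventory = $19,047.80

Jan 10, 244 sold [FIFO — oldest first]: 113 @ $21.10 + 131 @ $22.20 = $5,292.50
Jan 13, 327 sold [FIFO — oldest first]: 205 @ $22.20 + 81 @ $24.30 + 41 @ $23.35 = $7,476.65
Total COGS = $5,292.50 + $7,476.65 = $12,769.15
Ending inventory: 166 @ $23.35 + 370 @ $23.15 + 268 @ $24.65 = $19,047.80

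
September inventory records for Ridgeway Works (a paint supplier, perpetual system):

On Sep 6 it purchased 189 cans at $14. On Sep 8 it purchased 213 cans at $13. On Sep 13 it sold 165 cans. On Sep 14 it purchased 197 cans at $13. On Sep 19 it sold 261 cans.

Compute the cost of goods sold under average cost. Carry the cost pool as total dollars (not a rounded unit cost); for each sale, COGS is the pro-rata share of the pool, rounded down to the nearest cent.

COGS = $5,682.58

After Sep 6: 189 on hand, pool $2,646.00 (≈ $14.0000 each)
After Sep 8: 402 on hand, pool $5,415.00 (≈ $13.4701 each)
Sep 13, sell 165: 165/402 × $5,415.00 → $2,222.57
After Sep 14: 434 on hand, pool $5,753.43 (≈ $13.2568 each)
Sep 19, sell 261: 261/434 × $5,753.43 → $3,460.01
Total COGS = $2,222.57 + $3,460.01 = $5,682.58
Ending inventory (cost pool remaining) = $2,293.42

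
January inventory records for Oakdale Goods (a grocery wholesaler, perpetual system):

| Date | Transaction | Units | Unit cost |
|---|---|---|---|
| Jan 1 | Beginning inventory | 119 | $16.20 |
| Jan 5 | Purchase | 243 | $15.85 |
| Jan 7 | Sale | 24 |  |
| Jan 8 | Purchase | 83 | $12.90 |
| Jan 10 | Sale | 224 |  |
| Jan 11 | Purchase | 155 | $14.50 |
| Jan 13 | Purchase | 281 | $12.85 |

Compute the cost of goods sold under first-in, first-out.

Jan 7, 24 sold [FIFO — oldest first]: 24 @ $16.20 = $388.80
Jan 10, 224 sold [FIFO — oldest first]: 95 @ $16.20 + 129 @ $15.85 = $3,583.65
Total COGS = $388.80 + $3,583.65 = $3,972.45
Ending inventory: 114 @ $15.85 + 83 @ $12.90 + 155 @ $14.50 + 281 @ $12.85 = $8,735.95

COGS = $3,972.45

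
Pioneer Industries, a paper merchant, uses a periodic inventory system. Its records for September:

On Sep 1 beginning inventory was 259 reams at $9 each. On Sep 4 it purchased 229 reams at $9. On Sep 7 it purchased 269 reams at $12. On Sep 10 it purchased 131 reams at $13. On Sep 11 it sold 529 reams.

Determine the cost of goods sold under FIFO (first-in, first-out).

Sep 11, 529 sold [FIFO — oldest first]: 259 @ $9 + 229 @ $9 + 41 @ $12 = $4,884
Ending inventory: 228 @ $12 + 131 @ $13 = $4,439

COGS = $4,884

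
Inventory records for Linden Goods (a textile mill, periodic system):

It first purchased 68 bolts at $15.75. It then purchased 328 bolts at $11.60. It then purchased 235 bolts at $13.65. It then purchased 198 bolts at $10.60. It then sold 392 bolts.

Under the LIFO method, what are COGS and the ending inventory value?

Sale 1 (392) [LIFO — newest first]: 198 @ $10.60 + 194 @ $13.65 = $4,746.90
Ending inventory: 68 @ $15.75 + 328 @ $11.60 + 41 @ $13.65 = $5,435.45

COGS = $4,746.90; ending inventory = $5,435.45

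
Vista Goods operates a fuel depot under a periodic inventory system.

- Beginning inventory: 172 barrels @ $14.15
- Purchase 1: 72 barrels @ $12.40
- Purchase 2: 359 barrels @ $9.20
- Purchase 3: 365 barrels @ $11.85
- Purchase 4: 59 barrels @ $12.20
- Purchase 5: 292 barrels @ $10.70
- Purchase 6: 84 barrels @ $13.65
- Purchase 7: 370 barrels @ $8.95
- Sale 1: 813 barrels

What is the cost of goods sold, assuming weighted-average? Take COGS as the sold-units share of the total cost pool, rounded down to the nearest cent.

Sale 1, sell 813: 813/1773 × $19,256.95 → $8,830.17
Ending inventory (cost pool remaining) = $10,426.78

COGS = $8,830.17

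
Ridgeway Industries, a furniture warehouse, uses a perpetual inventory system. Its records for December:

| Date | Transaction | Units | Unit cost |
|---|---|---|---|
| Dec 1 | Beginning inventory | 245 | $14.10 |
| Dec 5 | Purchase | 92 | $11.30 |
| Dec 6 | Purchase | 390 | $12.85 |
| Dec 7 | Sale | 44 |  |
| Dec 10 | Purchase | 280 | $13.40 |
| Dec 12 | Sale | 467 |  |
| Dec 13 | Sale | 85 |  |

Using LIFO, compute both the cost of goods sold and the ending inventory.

Dec 7, 44 sold [LIFO — newest first]: 44 @ $12.85 = $565.40
Dec 12, 467 sold [LIFO — newest first]: 280 @ $13.40 + 187 @ $12.85 = $6,154.95
Dec 13, 85 sold [LIFO — newest first]: 85 @ $12.85 = $1,092.25
Total COGS = $565.40 + $6,154.95 + $1,092.25 = $7,812.60
Ending inventory: 245 @ $14.10 + 92 @ $11.30 + 74 @ $12.85 = $5,445.00
Check: goods available $13,257.60 = COGS $7,812.60 + ending $5,445.00

COGS = $7,812.60; ending inventory = $5,445.00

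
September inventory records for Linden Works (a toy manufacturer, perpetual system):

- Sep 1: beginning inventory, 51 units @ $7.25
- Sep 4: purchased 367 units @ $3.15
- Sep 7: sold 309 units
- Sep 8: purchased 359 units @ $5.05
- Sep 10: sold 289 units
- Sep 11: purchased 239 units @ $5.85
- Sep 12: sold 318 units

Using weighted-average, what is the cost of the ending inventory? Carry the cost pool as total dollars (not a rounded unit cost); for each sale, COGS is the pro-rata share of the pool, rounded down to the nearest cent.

Ending inventory = $536.79

After Sep 1: 51 on hand, pool $369.75 (≈ $7.2500 each)
After Sep 4: 418 on hand, pool $1,525.80 (≈ $3.6502 each)
Sep 7, sell 309: 309/418 × $1,525.80 → $1,127.92
After Sep 8: 468 on hand, pool $2,210.83 (≈ $4.7240 each)
Sep 10, sell 289: 289/468 × $2,210.83 → $1,365.23
After Sep 11: 418 on hand, pool $2,243.75 (≈ $5.3678 each)
Sep 12, sell 318: 318/418 × $2,243.75 → $1,706.96
Total COGS = $1,127.92 + $1,365.23 + $1,706.96 = $4,200.11
Ending inventory (cost pool remaining) = $536.79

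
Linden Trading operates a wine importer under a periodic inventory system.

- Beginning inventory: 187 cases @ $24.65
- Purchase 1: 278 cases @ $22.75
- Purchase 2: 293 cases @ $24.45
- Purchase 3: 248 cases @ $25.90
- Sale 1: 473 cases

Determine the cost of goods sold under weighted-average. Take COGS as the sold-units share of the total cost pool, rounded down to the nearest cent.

COGS = $11,529.30

Sale 1, sell 473: 473/1006 × $24,521.10 → $11,529.30
Ending inventory (cost pool remaining) = $12,991.80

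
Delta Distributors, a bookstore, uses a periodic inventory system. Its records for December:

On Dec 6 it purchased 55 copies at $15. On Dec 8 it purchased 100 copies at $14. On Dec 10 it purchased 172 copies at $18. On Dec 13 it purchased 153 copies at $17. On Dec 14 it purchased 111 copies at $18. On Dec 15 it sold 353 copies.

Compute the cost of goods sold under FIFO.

COGS = $5,763

Dec 15, 353 sold [FIFO — oldest first]: 55 @ $15 + 100 @ $14 + 172 @ $18 + 26 @ $17 = $5,763
Ending inventory: 127 @ $17 + 111 @ $18 = $4,157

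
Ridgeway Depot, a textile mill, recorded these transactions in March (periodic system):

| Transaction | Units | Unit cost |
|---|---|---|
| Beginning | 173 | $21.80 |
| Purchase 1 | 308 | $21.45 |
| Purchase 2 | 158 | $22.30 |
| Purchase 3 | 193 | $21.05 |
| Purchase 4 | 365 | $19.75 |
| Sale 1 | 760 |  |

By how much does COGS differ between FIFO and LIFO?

FIFO COGS: 173 @ $21.80 + 308 @ $21.45 + 158 @ $22.30 + 121 @ $21.05 = $16,448.45
LIFO COGS: 365 @ $19.75 + 193 @ $21.05 + 158 @ $22.30 + 44 @ $21.45 = $15,738.60
Difference = |$16,448.45 − $15,738.60| = $709.85

$709.85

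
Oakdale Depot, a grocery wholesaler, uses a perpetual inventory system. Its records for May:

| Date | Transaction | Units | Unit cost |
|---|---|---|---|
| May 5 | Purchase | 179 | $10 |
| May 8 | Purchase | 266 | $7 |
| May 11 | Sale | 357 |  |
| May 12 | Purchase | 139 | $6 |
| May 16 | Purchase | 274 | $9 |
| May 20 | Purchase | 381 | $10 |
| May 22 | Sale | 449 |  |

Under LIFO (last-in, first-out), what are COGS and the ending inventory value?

May 11, 357 sold [LIFO — newest first]: 266 @ $7 + 91 @ $10 = $2,772
May 22, 449 sold [LIFO — newest first]: 381 @ $10 + 68 @ $9 = $4,422
Total COGS = $2,772 + $4,422 = $7,194
Ending inventory: 88 @ $10 + 139 @ $6 + 206 @ $9 = $3,568

COGS = $7,194; ending inventory = $3,568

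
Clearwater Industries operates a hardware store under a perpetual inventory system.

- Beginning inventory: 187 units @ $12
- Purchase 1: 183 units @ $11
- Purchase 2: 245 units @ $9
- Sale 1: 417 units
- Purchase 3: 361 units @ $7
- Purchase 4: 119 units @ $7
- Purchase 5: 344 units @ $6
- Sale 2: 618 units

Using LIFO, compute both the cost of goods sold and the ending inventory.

Sale 1 (417) [LIFO — newest first]: 245 @ $9 + 172 @ $11 = $4,097
Sale 2 (618) [LIFO — newest first]: 344 @ $6 + 119 @ $7 + 155 @ $7 = $3,982
Total COGS = $4,097 + $3,982 = $8,079
Ending inventory: 187 @ $12 + 11 @ $11 + 206 @ $7 = $3,807

COGS = $8,079; ending inventory = $3,807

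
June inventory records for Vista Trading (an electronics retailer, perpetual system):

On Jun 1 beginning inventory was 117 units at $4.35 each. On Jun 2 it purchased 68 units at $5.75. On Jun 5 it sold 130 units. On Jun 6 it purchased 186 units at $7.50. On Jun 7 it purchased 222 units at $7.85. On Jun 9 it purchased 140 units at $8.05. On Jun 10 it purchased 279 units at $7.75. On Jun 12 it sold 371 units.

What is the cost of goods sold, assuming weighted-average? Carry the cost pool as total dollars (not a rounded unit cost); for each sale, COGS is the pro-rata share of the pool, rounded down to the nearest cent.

After Jun 1: 117 on hand, pool $508.95 (≈ $4.3500 each)
After Jun 2: 185 on hand, pool $899.95 (≈ $4.8646 each)
Jun 5, sell 130: 130/185 × $899.95 → $632.39
After Jun 6: 241 on hand, pool $1,662.56 (≈ $6.8986 each)
After Jun 7: 463 on hand, pool $3,405.26 (≈ $7.3548 each)
After Jun 9: 603 on hand, pool $4,532.26 (≈ $7.5162 each)
After Jun 10: 882 on hand, pool $6,694.51 (≈ $7.5901 each)
Jun 12, sell 371: 371/882 × $6,694.51 → $2,815.94
Total COGS = $632.39 + $2,815.94 = $3,448.33
Ending inventory (cost pool remaining) = $3,878.57

COGS = $3,448.33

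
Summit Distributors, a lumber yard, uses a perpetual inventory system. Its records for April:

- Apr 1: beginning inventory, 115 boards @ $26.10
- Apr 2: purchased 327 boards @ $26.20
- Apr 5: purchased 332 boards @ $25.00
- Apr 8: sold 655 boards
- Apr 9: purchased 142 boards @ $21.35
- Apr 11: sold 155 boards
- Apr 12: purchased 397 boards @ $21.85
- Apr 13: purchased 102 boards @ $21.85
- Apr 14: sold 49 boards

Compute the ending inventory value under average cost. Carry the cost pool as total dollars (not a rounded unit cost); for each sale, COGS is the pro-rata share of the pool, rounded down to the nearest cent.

After Apr 1: 115 on hand, pool $3,001.50 (≈ $26.1000 each)
After Apr 2: 442 on hand, pool $11,568.90 (≈ $26.1740 each)
After Apr 5: 774 on hand, pool $19,868.90 (≈ $25.6704 each)
Apr 8, sell 655: 655/774 × $19,868.90 → $16,814.12
After Apr 9: 261 on hand, pool $6,086.48 (≈ $23.3198 each)
Apr 11, sell 155: 155/261 × $6,086.48 → $3,614.57
After Apr 12: 503 on hand, pool $11,146.36 (≈ $22.1598 each)
After Apr 13: 605 on hand, pool $13,375.06 (≈ $22.1075 each)
Apr 14, sell 49: 49/605 × $13,375.06 → $1,083.26
Total COGS = $16,814.12 + $3,614.57 + $1,083.26 = $21,511.95
Ending inventory (cost pool remaining) = $12,291.80
Check: goods available $33,803.75 = COGS $21,511.95 + ending $12,291.80

Ending inventory = $12,291.80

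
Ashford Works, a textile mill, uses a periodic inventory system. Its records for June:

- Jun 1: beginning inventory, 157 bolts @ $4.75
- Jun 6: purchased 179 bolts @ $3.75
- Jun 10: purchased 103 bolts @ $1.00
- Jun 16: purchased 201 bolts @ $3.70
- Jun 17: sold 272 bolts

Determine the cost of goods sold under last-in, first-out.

Jun 17, 272 sold [LIFO — newest first]: 201 @ $3.70 + 71 @ $1.00 = $814.70
Ending inventory: 157 @ $4.75 + 179 @ $3.75 + 32 @ $1.00 = $1,449.00

COGS = $814.70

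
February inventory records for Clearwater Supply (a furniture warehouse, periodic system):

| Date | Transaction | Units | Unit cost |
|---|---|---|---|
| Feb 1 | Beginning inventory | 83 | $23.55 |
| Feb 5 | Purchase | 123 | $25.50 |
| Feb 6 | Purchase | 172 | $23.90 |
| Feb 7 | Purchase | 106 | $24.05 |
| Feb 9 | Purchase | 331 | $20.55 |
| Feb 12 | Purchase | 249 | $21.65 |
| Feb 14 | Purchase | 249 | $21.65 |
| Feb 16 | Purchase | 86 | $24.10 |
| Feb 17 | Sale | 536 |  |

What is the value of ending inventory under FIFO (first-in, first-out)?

Feb 17, 536 sold [FIFO — oldest first]: 83 @ $23.55 + 123 @ $25.50 + 172 @ $23.90 + 106 @ $24.05 + 52 @ $20.55 = $12,819.85
Ending inventory: 279 @ $20.55 + 249 @ $21.65 + 249 @ $21.65 + 86 @ $24.10 = $18,587.75

Ending inventory = $18,587.75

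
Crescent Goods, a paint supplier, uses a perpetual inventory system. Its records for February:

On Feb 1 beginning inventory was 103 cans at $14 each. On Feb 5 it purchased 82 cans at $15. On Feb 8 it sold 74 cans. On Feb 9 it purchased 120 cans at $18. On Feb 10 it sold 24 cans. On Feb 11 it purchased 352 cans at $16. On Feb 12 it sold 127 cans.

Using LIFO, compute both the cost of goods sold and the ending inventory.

COGS = $3,574; ending inventory = $6,890

Feb 8, 74 sold [LIFO — newest first]: 74 @ $15 = $1,110
Feb 10, 24 sold [LIFO — newest first]: 24 @ $18 = $432
Feb 12, 127 sold [LIFO — newest first]: 127 @ $16 = $2,032
Total COGS = $1,110 + $432 + $2,032 = $3,574
Ending inventory: 103 @ $14 + 8 @ $15 + 96 @ $18 + 225 @ $16 = $6,890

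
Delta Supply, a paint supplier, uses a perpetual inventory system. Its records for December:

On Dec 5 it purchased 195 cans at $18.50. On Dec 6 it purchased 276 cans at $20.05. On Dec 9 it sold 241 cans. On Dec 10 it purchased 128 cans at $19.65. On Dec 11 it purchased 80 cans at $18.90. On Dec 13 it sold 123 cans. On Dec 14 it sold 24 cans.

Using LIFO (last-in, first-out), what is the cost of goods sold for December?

Dec 9, 241 sold [LIFO — newest first]: 241 @ $20.05 = $4,832.05
Dec 13, 123 sold [LIFO — newest first]: 80 @ $18.90 + 43 @ $19.65 = $2,356.95
Dec 14, 24 sold [LIFO — newest first]: 24 @ $19.65 = $471.60
Total COGS = $4,832.05 + $2,356.95 + $471.60 = $7,660.60
Ending inventory: 195 @ $18.50 + 35 @ $20.05 + 61 @ $19.65 = $5,507.90
Check: goods available $13,168.50 = COGS $7,660.60 + ending $5,507.90

COGS = $7,660.60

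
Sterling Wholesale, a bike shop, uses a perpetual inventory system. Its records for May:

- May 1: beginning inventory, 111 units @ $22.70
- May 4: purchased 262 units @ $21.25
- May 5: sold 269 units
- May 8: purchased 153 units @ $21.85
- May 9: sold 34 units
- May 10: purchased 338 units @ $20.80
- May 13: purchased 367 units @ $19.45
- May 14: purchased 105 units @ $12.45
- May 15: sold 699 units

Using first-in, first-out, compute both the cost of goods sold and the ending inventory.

May 5, 269 sold [FIFO — oldest first]: 111 @ $22.70 + 158 @ $21.25 = $5,877.20
May 9, 34 sold [FIFO — oldest first]: 34 @ $21.25 = $722.50
May 15, 699 sold [FIFO — oldest first]: 70 @ $21.25 + 153 @ $21.85 + 338 @ $20.80 + 138 @ $19.45 = $14,545.05
Total COGS = $5,877.20 + $722.50 + $14,545.05 = $21,144.75
Ending inventory: 229 @ $19.45 + 105 @ $12.45 = $5,761.30
Check: goods available $26,906.05 = COGS $21,144.75 + ending $5,761.30

COGS = $21,144.75; ending inventory = $5,761.30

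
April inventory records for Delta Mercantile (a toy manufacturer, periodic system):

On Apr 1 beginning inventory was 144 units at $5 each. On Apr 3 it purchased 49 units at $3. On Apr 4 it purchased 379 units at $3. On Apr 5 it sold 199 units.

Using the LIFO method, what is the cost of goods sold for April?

COGS = $597

Apr 5, 199 sold [LIFO — newest first]: 199 @ $3 = $597
Ending inventory: 144 @ $5 + 49 @ $3 + 180 @ $3 = $1,407
Check: goods available $2,004 = COGS $597 + ending $1,407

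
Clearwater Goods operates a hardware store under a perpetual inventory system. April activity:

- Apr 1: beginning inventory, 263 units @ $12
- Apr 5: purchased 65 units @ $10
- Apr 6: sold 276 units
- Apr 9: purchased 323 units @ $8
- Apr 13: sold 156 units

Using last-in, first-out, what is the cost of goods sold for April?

Apr 6, 276 sold [LIFO — newest first]: 65 @ $10 + 211 @ $12 = $3,182
Apr 13, 156 sold [LIFO — newest first]: 156 @ $8 = $1,248
Total COGS = $3,182 + $1,248 = $4,430
Ending inventory: 52 @ $12 + 167 @ $8 = $1,960
Check: goods available $6,390 = COGS $4,430 + ending $1,960

COGS = $4,430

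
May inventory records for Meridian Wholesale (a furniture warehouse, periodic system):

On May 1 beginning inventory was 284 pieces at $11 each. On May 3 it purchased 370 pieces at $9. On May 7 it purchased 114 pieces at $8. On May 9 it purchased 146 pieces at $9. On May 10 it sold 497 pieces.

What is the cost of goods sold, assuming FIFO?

May 10, 497 sold [FIFO — oldest first]: 284 @ $11 + 213 @ $9 = $5,041
Ending inventory: 157 @ $9 + 114 @ $8 + 146 @ $9 = $3,639

COGS = $5,041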